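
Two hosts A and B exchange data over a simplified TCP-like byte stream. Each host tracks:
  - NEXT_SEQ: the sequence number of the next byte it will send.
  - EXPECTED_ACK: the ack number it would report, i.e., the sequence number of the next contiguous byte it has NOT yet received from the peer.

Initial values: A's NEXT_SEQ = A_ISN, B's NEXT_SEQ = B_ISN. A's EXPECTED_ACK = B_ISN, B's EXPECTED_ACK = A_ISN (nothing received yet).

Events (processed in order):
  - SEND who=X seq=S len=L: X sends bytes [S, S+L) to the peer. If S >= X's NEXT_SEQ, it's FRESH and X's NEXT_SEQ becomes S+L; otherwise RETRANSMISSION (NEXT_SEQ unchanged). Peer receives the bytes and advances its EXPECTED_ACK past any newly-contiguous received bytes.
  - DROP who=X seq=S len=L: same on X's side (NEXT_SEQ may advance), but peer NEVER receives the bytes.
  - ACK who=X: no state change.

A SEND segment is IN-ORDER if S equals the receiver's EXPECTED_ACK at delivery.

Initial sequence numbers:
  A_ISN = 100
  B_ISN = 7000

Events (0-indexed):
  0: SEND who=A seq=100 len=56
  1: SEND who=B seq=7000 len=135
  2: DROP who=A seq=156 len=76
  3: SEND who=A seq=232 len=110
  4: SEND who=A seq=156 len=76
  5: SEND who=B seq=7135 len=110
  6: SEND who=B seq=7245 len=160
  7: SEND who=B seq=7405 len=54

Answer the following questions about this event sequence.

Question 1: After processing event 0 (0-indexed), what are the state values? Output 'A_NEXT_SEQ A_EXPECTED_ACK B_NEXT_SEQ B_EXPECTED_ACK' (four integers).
After event 0: A_seq=156 A_ack=7000 B_seq=7000 B_ack=156

156 7000 7000 156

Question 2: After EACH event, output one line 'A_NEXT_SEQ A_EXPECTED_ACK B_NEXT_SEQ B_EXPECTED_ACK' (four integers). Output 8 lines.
156 7000 7000 156
156 7135 7135 156
232 7135 7135 156
342 7135 7135 156
342 7135 7135 342
342 7245 7245 342
342 7405 7405 342
342 7459 7459 342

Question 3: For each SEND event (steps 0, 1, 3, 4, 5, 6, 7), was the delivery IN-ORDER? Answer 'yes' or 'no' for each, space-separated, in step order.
Answer: yes yes no yes yes yes yes

Derivation:
Step 0: SEND seq=100 -> in-order
Step 1: SEND seq=7000 -> in-order
Step 3: SEND seq=232 -> out-of-order
Step 4: SEND seq=156 -> in-order
Step 5: SEND seq=7135 -> in-order
Step 6: SEND seq=7245 -> in-order
Step 7: SEND seq=7405 -> in-order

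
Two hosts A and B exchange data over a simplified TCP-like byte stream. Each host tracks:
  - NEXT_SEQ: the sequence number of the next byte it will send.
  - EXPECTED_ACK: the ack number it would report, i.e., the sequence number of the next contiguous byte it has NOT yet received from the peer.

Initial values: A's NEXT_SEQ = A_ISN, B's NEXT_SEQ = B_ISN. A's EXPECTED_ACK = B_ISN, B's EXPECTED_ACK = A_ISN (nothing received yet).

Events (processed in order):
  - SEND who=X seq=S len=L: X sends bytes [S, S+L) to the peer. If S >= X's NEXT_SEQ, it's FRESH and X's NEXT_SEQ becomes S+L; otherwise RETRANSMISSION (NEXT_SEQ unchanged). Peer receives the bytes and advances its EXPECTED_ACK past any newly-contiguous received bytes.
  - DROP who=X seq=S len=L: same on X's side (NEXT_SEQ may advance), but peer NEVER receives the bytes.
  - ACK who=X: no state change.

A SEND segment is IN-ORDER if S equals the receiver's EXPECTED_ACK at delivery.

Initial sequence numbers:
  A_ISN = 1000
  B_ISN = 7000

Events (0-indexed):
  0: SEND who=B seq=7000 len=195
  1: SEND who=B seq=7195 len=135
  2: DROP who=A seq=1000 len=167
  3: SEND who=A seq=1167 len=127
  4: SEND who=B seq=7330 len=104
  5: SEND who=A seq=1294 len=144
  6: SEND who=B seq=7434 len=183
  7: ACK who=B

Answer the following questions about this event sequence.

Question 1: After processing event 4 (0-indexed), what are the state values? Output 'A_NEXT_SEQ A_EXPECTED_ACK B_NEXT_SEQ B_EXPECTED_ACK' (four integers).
After event 0: A_seq=1000 A_ack=7195 B_seq=7195 B_ack=1000
After event 1: A_seq=1000 A_ack=7330 B_seq=7330 B_ack=1000
After event 2: A_seq=1167 A_ack=7330 B_seq=7330 B_ack=1000
After event 3: A_seq=1294 A_ack=7330 B_seq=7330 B_ack=1000
After event 4: A_seq=1294 A_ack=7434 B_seq=7434 B_ack=1000

1294 7434 7434 1000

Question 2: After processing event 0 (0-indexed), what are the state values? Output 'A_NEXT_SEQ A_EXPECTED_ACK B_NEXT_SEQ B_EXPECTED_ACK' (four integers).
After event 0: A_seq=1000 A_ack=7195 B_seq=7195 B_ack=1000

1000 7195 7195 1000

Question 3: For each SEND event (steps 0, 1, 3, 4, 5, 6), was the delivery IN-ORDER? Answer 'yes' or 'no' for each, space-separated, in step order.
Step 0: SEND seq=7000 -> in-order
Step 1: SEND seq=7195 -> in-order
Step 3: SEND seq=1167 -> out-of-order
Step 4: SEND seq=7330 -> in-order
Step 5: SEND seq=1294 -> out-of-order
Step 6: SEND seq=7434 -> in-order

Answer: yes yes no yes no yes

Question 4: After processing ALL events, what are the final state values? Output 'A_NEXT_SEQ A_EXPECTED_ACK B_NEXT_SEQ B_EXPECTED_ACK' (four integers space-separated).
Answer: 1438 7617 7617 1000

Derivation:
After event 0: A_seq=1000 A_ack=7195 B_seq=7195 B_ack=1000
After event 1: A_seq=1000 A_ack=7330 B_seq=7330 B_ack=1000
After event 2: A_seq=1167 A_ack=7330 B_seq=7330 B_ack=1000
After event 3: A_seq=1294 A_ack=7330 B_seq=7330 B_ack=1000
After event 4: A_seq=1294 A_ack=7434 B_seq=7434 B_ack=1000
After event 5: A_seq=1438 A_ack=7434 B_seq=7434 B_ack=1000
After event 6: A_seq=1438 A_ack=7617 B_seq=7617 B_ack=1000
After event 7: A_seq=1438 A_ack=7617 B_seq=7617 B_ack=1000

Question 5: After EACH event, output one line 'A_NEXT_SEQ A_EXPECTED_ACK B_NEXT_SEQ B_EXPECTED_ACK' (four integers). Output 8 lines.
1000 7195 7195 1000
1000 7330 7330 1000
1167 7330 7330 1000
1294 7330 7330 1000
1294 7434 7434 1000
1438 7434 7434 1000
1438 7617 7617 1000
1438 7617 7617 1000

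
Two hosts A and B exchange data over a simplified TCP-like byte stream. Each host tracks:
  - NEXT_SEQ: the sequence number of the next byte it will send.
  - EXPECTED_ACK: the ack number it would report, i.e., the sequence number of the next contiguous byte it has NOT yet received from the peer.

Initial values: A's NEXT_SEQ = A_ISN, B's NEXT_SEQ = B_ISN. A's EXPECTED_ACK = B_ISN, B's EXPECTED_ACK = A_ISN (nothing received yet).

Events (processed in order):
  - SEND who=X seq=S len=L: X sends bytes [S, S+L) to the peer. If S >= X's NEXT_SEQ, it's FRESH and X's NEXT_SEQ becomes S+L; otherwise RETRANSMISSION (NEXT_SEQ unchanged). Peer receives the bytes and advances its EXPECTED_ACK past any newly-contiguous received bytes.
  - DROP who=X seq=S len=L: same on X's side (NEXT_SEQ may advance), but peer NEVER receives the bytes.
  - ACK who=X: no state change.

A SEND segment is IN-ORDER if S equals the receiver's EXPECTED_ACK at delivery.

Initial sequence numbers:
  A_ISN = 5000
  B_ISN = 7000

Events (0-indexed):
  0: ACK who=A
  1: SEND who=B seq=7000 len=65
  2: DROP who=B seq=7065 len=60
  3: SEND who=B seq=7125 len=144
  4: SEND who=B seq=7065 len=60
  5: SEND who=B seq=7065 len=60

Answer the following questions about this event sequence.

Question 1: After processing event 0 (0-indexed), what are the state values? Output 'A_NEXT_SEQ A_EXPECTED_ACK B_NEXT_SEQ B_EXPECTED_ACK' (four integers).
After event 0: A_seq=5000 A_ack=7000 B_seq=7000 B_ack=5000

5000 7000 7000 5000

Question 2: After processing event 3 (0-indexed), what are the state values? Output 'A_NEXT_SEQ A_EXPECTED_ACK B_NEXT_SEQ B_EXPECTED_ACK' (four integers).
After event 0: A_seq=5000 A_ack=7000 B_seq=7000 B_ack=5000
After event 1: A_seq=5000 A_ack=7065 B_seq=7065 B_ack=5000
After event 2: A_seq=5000 A_ack=7065 B_seq=7125 B_ack=5000
After event 3: A_seq=5000 A_ack=7065 B_seq=7269 B_ack=5000

5000 7065 7269 5000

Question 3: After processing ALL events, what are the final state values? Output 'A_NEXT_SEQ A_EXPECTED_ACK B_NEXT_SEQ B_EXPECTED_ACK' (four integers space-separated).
After event 0: A_seq=5000 A_ack=7000 B_seq=7000 B_ack=5000
After event 1: A_seq=5000 A_ack=7065 B_seq=7065 B_ack=5000
After event 2: A_seq=5000 A_ack=7065 B_seq=7125 B_ack=5000
After event 3: A_seq=5000 A_ack=7065 B_seq=7269 B_ack=5000
After event 4: A_seq=5000 A_ack=7269 B_seq=7269 B_ack=5000
After event 5: A_seq=5000 A_ack=7269 B_seq=7269 B_ack=5000

Answer: 5000 7269 7269 5000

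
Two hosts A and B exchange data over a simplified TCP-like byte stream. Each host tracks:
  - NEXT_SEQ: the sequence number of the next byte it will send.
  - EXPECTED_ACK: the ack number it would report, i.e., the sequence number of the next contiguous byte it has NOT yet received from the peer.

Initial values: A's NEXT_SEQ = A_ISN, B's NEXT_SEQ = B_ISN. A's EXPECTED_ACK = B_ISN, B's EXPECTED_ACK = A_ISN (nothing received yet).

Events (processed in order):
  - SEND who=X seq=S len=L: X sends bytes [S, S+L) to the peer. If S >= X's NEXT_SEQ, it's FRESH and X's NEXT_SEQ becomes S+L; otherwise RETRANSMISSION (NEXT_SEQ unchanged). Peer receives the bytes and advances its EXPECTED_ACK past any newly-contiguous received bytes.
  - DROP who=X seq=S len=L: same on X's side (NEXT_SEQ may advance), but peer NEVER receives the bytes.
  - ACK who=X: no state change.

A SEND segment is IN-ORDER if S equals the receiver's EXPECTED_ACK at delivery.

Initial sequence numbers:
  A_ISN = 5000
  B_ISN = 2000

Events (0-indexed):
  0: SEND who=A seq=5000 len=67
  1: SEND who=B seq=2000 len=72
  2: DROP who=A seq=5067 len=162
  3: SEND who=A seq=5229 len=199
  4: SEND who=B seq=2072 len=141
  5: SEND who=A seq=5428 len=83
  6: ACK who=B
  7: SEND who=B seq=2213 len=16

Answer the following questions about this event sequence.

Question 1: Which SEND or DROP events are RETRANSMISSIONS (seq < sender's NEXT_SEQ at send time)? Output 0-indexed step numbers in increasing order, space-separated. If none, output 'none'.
Answer: none

Derivation:
Step 0: SEND seq=5000 -> fresh
Step 1: SEND seq=2000 -> fresh
Step 2: DROP seq=5067 -> fresh
Step 3: SEND seq=5229 -> fresh
Step 4: SEND seq=2072 -> fresh
Step 5: SEND seq=5428 -> fresh
Step 7: SEND seq=2213 -> fresh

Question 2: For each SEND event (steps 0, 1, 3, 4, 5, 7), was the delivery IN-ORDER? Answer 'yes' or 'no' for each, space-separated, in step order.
Answer: yes yes no yes no yes

Derivation:
Step 0: SEND seq=5000 -> in-order
Step 1: SEND seq=2000 -> in-order
Step 3: SEND seq=5229 -> out-of-order
Step 4: SEND seq=2072 -> in-order
Step 5: SEND seq=5428 -> out-of-order
Step 7: SEND seq=2213 -> in-order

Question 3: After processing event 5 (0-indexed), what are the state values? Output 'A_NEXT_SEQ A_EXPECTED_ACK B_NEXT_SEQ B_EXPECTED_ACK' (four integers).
After event 0: A_seq=5067 A_ack=2000 B_seq=2000 B_ack=5067
After event 1: A_seq=5067 A_ack=2072 B_seq=2072 B_ack=5067
After event 2: A_seq=5229 A_ack=2072 B_seq=2072 B_ack=5067
After event 3: A_seq=5428 A_ack=2072 B_seq=2072 B_ack=5067
After event 4: A_seq=5428 A_ack=2213 B_seq=2213 B_ack=5067
After event 5: A_seq=5511 A_ack=2213 B_seq=2213 B_ack=5067

5511 2213 2213 5067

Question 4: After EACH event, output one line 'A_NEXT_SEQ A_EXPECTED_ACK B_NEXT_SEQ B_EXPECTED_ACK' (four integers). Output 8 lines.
5067 2000 2000 5067
5067 2072 2072 5067
5229 2072 2072 5067
5428 2072 2072 5067
5428 2213 2213 5067
5511 2213 2213 5067
5511 2213 2213 5067
5511 2229 2229 5067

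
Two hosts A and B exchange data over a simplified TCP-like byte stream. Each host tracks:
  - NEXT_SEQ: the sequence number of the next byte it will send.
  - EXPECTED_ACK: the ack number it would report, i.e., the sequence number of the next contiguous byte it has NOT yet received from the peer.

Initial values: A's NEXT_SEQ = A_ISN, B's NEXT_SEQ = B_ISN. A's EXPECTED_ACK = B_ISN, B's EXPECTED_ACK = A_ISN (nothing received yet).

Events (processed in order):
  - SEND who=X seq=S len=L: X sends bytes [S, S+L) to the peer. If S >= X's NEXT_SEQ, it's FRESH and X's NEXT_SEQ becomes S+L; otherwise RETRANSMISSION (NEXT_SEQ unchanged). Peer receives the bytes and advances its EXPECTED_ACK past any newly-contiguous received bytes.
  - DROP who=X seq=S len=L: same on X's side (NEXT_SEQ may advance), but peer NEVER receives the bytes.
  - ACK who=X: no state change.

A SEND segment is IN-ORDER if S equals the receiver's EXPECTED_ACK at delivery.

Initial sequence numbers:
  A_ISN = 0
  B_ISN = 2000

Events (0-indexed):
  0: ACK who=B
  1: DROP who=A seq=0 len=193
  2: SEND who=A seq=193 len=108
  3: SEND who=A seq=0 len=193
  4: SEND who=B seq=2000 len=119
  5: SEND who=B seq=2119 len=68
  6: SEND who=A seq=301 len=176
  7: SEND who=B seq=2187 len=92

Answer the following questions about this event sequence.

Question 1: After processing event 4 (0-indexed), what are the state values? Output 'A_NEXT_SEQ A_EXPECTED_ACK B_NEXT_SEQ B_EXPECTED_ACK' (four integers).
After event 0: A_seq=0 A_ack=2000 B_seq=2000 B_ack=0
After event 1: A_seq=193 A_ack=2000 B_seq=2000 B_ack=0
After event 2: A_seq=301 A_ack=2000 B_seq=2000 B_ack=0
After event 3: A_seq=301 A_ack=2000 B_seq=2000 B_ack=301
After event 4: A_seq=301 A_ack=2119 B_seq=2119 B_ack=301

301 2119 2119 301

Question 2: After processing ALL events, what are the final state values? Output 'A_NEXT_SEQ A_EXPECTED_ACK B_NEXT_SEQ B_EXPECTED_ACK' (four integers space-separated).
Answer: 477 2279 2279 477

Derivation:
After event 0: A_seq=0 A_ack=2000 B_seq=2000 B_ack=0
After event 1: A_seq=193 A_ack=2000 B_seq=2000 B_ack=0
After event 2: A_seq=301 A_ack=2000 B_seq=2000 B_ack=0
After event 3: A_seq=301 A_ack=2000 B_seq=2000 B_ack=301
After event 4: A_seq=301 A_ack=2119 B_seq=2119 B_ack=301
After event 5: A_seq=301 A_ack=2187 B_seq=2187 B_ack=301
After event 6: A_seq=477 A_ack=2187 B_seq=2187 B_ack=477
After event 7: A_seq=477 A_ack=2279 B_seq=2279 B_ack=477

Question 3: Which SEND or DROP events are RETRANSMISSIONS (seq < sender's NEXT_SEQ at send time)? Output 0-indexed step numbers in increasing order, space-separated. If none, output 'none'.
Answer: 3

Derivation:
Step 1: DROP seq=0 -> fresh
Step 2: SEND seq=193 -> fresh
Step 3: SEND seq=0 -> retransmit
Step 4: SEND seq=2000 -> fresh
Step 5: SEND seq=2119 -> fresh
Step 6: SEND seq=301 -> fresh
Step 7: SEND seq=2187 -> fresh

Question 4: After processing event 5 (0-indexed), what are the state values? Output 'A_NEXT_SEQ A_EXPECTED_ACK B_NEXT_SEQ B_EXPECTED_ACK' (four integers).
After event 0: A_seq=0 A_ack=2000 B_seq=2000 B_ack=0
After event 1: A_seq=193 A_ack=2000 B_seq=2000 B_ack=0
After event 2: A_seq=301 A_ack=2000 B_seq=2000 B_ack=0
After event 3: A_seq=301 A_ack=2000 B_seq=2000 B_ack=301
After event 4: A_seq=301 A_ack=2119 B_seq=2119 B_ack=301
After event 5: A_seq=301 A_ack=2187 B_seq=2187 B_ack=301

301 2187 2187 301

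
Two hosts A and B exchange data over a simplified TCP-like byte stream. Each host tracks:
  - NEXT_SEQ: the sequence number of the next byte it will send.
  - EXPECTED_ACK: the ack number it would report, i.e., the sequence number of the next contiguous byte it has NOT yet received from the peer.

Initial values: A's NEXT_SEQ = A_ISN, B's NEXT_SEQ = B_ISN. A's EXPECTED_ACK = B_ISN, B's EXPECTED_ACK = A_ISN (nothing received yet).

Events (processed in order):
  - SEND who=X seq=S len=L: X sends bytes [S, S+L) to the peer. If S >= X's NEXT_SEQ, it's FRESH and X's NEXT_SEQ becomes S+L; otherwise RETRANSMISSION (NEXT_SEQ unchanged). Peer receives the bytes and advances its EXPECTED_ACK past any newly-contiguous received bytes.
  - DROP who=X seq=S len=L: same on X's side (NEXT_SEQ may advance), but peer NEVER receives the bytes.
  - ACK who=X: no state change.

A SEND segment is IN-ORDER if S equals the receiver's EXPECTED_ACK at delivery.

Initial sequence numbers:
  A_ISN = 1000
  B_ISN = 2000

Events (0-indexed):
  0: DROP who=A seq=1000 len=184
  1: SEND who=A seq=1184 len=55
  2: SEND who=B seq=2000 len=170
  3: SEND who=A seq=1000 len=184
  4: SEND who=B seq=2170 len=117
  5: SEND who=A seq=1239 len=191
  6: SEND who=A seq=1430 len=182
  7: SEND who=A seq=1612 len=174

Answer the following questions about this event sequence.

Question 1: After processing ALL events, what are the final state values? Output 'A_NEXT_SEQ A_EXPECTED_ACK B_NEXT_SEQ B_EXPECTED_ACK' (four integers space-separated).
After event 0: A_seq=1184 A_ack=2000 B_seq=2000 B_ack=1000
After event 1: A_seq=1239 A_ack=2000 B_seq=2000 B_ack=1000
After event 2: A_seq=1239 A_ack=2170 B_seq=2170 B_ack=1000
After event 3: A_seq=1239 A_ack=2170 B_seq=2170 B_ack=1239
After event 4: A_seq=1239 A_ack=2287 B_seq=2287 B_ack=1239
After event 5: A_seq=1430 A_ack=2287 B_seq=2287 B_ack=1430
After event 6: A_seq=1612 A_ack=2287 B_seq=2287 B_ack=1612
After event 7: A_seq=1786 A_ack=2287 B_seq=2287 B_ack=1786

Answer: 1786 2287 2287 1786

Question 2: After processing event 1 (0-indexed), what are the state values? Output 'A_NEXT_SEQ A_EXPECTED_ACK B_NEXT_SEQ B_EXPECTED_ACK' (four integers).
After event 0: A_seq=1184 A_ack=2000 B_seq=2000 B_ack=1000
After event 1: A_seq=1239 A_ack=2000 B_seq=2000 B_ack=1000

1239 2000 2000 1000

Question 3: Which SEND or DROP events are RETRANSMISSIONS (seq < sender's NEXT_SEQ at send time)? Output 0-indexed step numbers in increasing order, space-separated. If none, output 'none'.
Answer: 3

Derivation:
Step 0: DROP seq=1000 -> fresh
Step 1: SEND seq=1184 -> fresh
Step 2: SEND seq=2000 -> fresh
Step 3: SEND seq=1000 -> retransmit
Step 4: SEND seq=2170 -> fresh
Step 5: SEND seq=1239 -> fresh
Step 6: SEND seq=1430 -> fresh
Step 7: SEND seq=1612 -> fresh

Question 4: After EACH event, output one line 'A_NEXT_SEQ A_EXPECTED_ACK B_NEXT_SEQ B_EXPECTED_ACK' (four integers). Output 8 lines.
1184 2000 2000 1000
1239 2000 2000 1000
1239 2170 2170 1000
1239 2170 2170 1239
1239 2287 2287 1239
1430 2287 2287 1430
1612 2287 2287 1612
1786 2287 2287 1786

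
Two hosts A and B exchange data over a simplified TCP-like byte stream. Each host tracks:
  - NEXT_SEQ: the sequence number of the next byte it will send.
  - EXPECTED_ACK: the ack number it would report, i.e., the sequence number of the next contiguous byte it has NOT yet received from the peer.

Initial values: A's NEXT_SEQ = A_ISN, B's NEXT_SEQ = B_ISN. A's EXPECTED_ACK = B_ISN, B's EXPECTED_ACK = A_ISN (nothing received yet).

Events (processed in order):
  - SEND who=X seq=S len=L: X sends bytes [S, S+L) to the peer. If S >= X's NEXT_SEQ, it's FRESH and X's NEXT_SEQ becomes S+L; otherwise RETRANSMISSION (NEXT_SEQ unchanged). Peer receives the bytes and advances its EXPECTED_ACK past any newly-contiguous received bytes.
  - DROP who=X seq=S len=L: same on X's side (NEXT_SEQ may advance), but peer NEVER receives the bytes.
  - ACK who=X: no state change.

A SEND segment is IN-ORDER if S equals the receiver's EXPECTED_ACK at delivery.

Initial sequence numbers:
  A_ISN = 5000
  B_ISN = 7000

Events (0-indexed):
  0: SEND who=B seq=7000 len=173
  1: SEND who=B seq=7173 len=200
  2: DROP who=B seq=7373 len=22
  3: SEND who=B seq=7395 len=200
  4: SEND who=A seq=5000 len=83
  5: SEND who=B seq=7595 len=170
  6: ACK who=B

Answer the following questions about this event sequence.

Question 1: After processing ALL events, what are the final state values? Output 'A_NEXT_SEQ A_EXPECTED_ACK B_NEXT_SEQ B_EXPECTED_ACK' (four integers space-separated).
Answer: 5083 7373 7765 5083

Derivation:
After event 0: A_seq=5000 A_ack=7173 B_seq=7173 B_ack=5000
After event 1: A_seq=5000 A_ack=7373 B_seq=7373 B_ack=5000
After event 2: A_seq=5000 A_ack=7373 B_seq=7395 B_ack=5000
After event 3: A_seq=5000 A_ack=7373 B_seq=7595 B_ack=5000
After event 4: A_seq=5083 A_ack=7373 B_seq=7595 B_ack=5083
After event 5: A_seq=5083 A_ack=7373 B_seq=7765 B_ack=5083
After event 6: A_seq=5083 A_ack=7373 B_seq=7765 B_ack=5083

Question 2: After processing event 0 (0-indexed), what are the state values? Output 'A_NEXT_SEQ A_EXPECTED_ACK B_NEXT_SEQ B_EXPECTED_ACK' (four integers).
After event 0: A_seq=5000 A_ack=7173 B_seq=7173 B_ack=5000

5000 7173 7173 5000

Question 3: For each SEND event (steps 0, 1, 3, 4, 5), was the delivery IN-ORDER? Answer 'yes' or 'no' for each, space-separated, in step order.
Answer: yes yes no yes no

Derivation:
Step 0: SEND seq=7000 -> in-order
Step 1: SEND seq=7173 -> in-order
Step 3: SEND seq=7395 -> out-of-order
Step 4: SEND seq=5000 -> in-order
Step 5: SEND seq=7595 -> out-of-order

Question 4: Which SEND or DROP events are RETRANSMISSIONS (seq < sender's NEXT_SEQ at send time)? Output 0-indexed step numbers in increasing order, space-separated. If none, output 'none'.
Step 0: SEND seq=7000 -> fresh
Step 1: SEND seq=7173 -> fresh
Step 2: DROP seq=7373 -> fresh
Step 3: SEND seq=7395 -> fresh
Step 4: SEND seq=5000 -> fresh
Step 5: SEND seq=7595 -> fresh

Answer: none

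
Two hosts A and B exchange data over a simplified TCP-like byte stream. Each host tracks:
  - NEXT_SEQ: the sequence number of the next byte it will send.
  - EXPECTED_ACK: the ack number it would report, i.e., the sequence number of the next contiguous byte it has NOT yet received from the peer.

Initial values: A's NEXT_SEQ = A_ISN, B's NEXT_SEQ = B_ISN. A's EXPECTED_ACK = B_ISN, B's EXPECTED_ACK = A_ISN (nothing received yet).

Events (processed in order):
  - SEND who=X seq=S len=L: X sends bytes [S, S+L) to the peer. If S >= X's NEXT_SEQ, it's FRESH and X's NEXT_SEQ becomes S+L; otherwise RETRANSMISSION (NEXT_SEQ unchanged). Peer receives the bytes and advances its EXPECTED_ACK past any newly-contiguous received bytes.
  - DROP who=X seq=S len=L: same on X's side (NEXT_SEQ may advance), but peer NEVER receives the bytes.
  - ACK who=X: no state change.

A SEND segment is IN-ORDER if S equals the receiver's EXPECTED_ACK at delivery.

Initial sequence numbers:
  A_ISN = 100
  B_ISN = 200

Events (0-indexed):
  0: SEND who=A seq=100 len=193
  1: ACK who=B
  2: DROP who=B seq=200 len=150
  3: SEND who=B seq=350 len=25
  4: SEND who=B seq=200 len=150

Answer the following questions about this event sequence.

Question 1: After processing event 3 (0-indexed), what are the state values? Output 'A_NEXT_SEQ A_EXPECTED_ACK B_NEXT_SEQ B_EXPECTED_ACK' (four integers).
After event 0: A_seq=293 A_ack=200 B_seq=200 B_ack=293
After event 1: A_seq=293 A_ack=200 B_seq=200 B_ack=293
After event 2: A_seq=293 A_ack=200 B_seq=350 B_ack=293
After event 3: A_seq=293 A_ack=200 B_seq=375 B_ack=293

293 200 375 293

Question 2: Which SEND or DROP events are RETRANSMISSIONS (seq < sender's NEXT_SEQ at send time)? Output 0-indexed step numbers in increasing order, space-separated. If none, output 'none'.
Step 0: SEND seq=100 -> fresh
Step 2: DROP seq=200 -> fresh
Step 3: SEND seq=350 -> fresh
Step 4: SEND seq=200 -> retransmit

Answer: 4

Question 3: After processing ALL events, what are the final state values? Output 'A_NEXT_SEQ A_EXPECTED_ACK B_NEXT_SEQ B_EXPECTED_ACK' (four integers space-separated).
Answer: 293 375 375 293

Derivation:
After event 0: A_seq=293 A_ack=200 B_seq=200 B_ack=293
After event 1: A_seq=293 A_ack=200 B_seq=200 B_ack=293
After event 2: A_seq=293 A_ack=200 B_seq=350 B_ack=293
After event 3: A_seq=293 A_ack=200 B_seq=375 B_ack=293
After event 4: A_seq=293 A_ack=375 B_seq=375 B_ack=293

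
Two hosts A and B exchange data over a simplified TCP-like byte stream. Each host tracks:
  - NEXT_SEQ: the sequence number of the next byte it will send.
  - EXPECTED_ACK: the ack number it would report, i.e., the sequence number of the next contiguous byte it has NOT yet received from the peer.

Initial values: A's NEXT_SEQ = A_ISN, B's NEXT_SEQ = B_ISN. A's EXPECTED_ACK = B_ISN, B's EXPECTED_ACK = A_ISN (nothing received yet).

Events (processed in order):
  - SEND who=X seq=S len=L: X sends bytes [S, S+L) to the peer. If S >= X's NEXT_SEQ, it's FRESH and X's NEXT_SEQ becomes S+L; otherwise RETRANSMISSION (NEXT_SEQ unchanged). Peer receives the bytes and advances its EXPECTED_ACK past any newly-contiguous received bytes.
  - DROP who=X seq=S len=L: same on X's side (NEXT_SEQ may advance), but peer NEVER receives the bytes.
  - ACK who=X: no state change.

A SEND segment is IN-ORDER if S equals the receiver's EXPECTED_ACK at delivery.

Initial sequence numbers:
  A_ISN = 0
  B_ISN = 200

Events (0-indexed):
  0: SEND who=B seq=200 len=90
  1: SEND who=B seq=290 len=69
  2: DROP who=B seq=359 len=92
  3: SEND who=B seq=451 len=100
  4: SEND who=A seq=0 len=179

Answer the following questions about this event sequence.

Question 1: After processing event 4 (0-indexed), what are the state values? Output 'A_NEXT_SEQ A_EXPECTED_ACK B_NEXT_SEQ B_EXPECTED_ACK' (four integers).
After event 0: A_seq=0 A_ack=290 B_seq=290 B_ack=0
After event 1: A_seq=0 A_ack=359 B_seq=359 B_ack=0
After event 2: A_seq=0 A_ack=359 B_seq=451 B_ack=0
After event 3: A_seq=0 A_ack=359 B_seq=551 B_ack=0
After event 4: A_seq=179 A_ack=359 B_seq=551 B_ack=179

179 359 551 179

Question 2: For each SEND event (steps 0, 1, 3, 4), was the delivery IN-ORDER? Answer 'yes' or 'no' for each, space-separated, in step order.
Answer: yes yes no yes

Derivation:
Step 0: SEND seq=200 -> in-order
Step 1: SEND seq=290 -> in-order
Step 3: SEND seq=451 -> out-of-order
Step 4: SEND seq=0 -> in-order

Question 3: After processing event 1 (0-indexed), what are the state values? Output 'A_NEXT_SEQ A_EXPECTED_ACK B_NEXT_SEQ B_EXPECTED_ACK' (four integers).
After event 0: A_seq=0 A_ack=290 B_seq=290 B_ack=0
After event 1: A_seq=0 A_ack=359 B_seq=359 B_ack=0

0 359 359 0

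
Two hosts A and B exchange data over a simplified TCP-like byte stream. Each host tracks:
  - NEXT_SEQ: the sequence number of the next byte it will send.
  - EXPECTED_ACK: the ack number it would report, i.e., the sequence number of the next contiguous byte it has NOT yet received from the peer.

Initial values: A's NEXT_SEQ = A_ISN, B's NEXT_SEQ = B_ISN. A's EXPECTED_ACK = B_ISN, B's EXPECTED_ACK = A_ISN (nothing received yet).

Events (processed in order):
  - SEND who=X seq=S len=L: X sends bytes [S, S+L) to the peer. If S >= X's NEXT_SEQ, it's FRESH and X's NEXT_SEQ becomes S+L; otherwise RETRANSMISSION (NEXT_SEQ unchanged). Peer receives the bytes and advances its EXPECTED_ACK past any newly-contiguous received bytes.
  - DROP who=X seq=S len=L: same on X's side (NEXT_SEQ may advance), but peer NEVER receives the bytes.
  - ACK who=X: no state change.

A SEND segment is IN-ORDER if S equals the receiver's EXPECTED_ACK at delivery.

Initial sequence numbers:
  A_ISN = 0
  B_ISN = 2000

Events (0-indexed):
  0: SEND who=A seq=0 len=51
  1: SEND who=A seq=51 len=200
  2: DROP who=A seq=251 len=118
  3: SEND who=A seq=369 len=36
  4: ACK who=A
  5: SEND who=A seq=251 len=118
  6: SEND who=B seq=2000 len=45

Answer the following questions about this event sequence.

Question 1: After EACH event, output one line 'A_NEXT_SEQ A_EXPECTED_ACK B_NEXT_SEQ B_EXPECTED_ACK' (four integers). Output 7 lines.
51 2000 2000 51
251 2000 2000 251
369 2000 2000 251
405 2000 2000 251
405 2000 2000 251
405 2000 2000 405
405 2045 2045 405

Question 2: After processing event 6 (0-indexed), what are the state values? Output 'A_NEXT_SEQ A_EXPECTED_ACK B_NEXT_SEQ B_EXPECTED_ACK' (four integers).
After event 0: A_seq=51 A_ack=2000 B_seq=2000 B_ack=51
After event 1: A_seq=251 A_ack=2000 B_seq=2000 B_ack=251
After event 2: A_seq=369 A_ack=2000 B_seq=2000 B_ack=251
After event 3: A_seq=405 A_ack=2000 B_seq=2000 B_ack=251
After event 4: A_seq=405 A_ack=2000 B_seq=2000 B_ack=251
After event 5: A_seq=405 A_ack=2000 B_seq=2000 B_ack=405
After event 6: A_seq=405 A_ack=2045 B_seq=2045 B_ack=405

405 2045 2045 405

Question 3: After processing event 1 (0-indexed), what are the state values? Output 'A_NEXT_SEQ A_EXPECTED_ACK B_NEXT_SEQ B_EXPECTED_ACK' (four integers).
After event 0: A_seq=51 A_ack=2000 B_seq=2000 B_ack=51
After event 1: A_seq=251 A_ack=2000 B_seq=2000 B_ack=251

251 2000 2000 251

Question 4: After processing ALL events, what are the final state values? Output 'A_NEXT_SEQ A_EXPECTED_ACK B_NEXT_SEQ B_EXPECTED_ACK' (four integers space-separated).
Answer: 405 2045 2045 405

Derivation:
After event 0: A_seq=51 A_ack=2000 B_seq=2000 B_ack=51
After event 1: A_seq=251 A_ack=2000 B_seq=2000 B_ack=251
After event 2: A_seq=369 A_ack=2000 B_seq=2000 B_ack=251
After event 3: A_seq=405 A_ack=2000 B_seq=2000 B_ack=251
After event 4: A_seq=405 A_ack=2000 B_seq=2000 B_ack=251
After event 5: A_seq=405 A_ack=2000 B_seq=2000 B_ack=405
After event 6: A_seq=405 A_ack=2045 B_seq=2045 B_ack=405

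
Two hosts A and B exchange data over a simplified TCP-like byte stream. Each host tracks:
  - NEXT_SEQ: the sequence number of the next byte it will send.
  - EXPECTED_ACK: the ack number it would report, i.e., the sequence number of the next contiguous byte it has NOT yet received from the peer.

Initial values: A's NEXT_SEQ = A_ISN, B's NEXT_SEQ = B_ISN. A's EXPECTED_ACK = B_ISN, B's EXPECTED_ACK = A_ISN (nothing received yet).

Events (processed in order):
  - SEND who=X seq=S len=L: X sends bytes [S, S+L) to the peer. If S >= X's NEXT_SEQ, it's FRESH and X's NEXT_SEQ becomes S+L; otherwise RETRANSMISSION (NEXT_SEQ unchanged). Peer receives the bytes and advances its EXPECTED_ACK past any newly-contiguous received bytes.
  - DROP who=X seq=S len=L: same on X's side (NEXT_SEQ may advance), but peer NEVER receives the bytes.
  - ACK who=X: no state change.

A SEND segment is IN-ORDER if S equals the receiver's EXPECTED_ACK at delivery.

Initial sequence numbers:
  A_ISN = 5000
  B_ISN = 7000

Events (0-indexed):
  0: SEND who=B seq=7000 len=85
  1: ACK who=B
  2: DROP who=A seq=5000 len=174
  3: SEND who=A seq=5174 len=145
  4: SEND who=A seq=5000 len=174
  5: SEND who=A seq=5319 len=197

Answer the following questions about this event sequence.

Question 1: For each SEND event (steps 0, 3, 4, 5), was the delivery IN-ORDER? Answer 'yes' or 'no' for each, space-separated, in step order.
Answer: yes no yes yes

Derivation:
Step 0: SEND seq=7000 -> in-order
Step 3: SEND seq=5174 -> out-of-order
Step 4: SEND seq=5000 -> in-order
Step 5: SEND seq=5319 -> in-order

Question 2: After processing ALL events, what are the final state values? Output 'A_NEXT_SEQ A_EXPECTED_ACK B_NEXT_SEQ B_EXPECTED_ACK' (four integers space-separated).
After event 0: A_seq=5000 A_ack=7085 B_seq=7085 B_ack=5000
After event 1: A_seq=5000 A_ack=7085 B_seq=7085 B_ack=5000
After event 2: A_seq=5174 A_ack=7085 B_seq=7085 B_ack=5000
After event 3: A_seq=5319 A_ack=7085 B_seq=7085 B_ack=5000
After event 4: A_seq=5319 A_ack=7085 B_seq=7085 B_ack=5319
After event 5: A_seq=5516 A_ack=7085 B_seq=7085 B_ack=5516

Answer: 5516 7085 7085 5516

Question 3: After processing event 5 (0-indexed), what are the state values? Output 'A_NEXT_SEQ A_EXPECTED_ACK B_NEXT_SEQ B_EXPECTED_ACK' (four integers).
After event 0: A_seq=5000 A_ack=7085 B_seq=7085 B_ack=5000
After event 1: A_seq=5000 A_ack=7085 B_seq=7085 B_ack=5000
After event 2: A_seq=5174 A_ack=7085 B_seq=7085 B_ack=5000
After event 3: A_seq=5319 A_ack=7085 B_seq=7085 B_ack=5000
After event 4: A_seq=5319 A_ack=7085 B_seq=7085 B_ack=5319
After event 5: A_seq=5516 A_ack=7085 B_seq=7085 B_ack=5516

5516 7085 7085 5516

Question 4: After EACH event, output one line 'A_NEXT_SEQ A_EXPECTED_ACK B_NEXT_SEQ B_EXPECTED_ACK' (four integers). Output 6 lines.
5000 7085 7085 5000
5000 7085 7085 5000
5174 7085 7085 5000
5319 7085 7085 5000
5319 7085 7085 5319
5516 7085 7085 5516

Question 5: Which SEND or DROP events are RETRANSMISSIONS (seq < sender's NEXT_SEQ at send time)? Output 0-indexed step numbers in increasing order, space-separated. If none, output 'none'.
Answer: 4

Derivation:
Step 0: SEND seq=7000 -> fresh
Step 2: DROP seq=5000 -> fresh
Step 3: SEND seq=5174 -> fresh
Step 4: SEND seq=5000 -> retransmit
Step 5: SEND seq=5319 -> fresh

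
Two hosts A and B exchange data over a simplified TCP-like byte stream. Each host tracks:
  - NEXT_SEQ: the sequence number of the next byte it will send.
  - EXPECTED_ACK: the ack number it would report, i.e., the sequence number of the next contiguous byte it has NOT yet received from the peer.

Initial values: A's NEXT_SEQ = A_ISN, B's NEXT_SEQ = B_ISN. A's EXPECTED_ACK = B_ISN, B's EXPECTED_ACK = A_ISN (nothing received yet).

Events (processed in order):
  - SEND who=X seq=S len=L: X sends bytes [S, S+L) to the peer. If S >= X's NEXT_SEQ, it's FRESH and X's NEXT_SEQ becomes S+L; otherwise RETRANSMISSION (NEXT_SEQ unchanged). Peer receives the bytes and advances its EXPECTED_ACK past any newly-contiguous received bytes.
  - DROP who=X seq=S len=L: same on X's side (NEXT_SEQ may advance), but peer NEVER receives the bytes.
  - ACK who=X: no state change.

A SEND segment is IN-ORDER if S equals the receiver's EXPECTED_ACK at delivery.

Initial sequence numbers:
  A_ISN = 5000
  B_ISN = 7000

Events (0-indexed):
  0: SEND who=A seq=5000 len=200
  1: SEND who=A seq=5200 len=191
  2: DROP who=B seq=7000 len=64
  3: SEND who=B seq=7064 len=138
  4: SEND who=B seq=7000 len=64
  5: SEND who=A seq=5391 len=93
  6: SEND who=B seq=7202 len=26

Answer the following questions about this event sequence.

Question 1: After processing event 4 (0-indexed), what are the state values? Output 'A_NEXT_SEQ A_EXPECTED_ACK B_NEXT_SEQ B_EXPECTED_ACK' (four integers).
After event 0: A_seq=5200 A_ack=7000 B_seq=7000 B_ack=5200
After event 1: A_seq=5391 A_ack=7000 B_seq=7000 B_ack=5391
After event 2: A_seq=5391 A_ack=7000 B_seq=7064 B_ack=5391
After event 3: A_seq=5391 A_ack=7000 B_seq=7202 B_ack=5391
After event 4: A_seq=5391 A_ack=7202 B_seq=7202 B_ack=5391

5391 7202 7202 5391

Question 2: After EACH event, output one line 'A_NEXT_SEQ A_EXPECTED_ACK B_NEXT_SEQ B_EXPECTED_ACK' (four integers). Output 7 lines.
5200 7000 7000 5200
5391 7000 7000 5391
5391 7000 7064 5391
5391 7000 7202 5391
5391 7202 7202 5391
5484 7202 7202 5484
5484 7228 7228 5484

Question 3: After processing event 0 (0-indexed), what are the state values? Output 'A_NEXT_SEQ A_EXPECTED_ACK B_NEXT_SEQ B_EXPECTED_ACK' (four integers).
After event 0: A_seq=5200 A_ack=7000 B_seq=7000 B_ack=5200

5200 7000 7000 5200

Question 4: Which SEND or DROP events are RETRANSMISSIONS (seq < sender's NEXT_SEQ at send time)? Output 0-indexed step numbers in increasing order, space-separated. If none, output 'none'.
Answer: 4

Derivation:
Step 0: SEND seq=5000 -> fresh
Step 1: SEND seq=5200 -> fresh
Step 2: DROP seq=7000 -> fresh
Step 3: SEND seq=7064 -> fresh
Step 4: SEND seq=7000 -> retransmit
Step 5: SEND seq=5391 -> fresh
Step 6: SEND seq=7202 -> fresh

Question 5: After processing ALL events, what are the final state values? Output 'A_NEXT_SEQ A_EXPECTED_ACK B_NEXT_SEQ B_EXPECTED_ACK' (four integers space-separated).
Answer: 5484 7228 7228 5484

Derivation:
After event 0: A_seq=5200 A_ack=7000 B_seq=7000 B_ack=5200
After event 1: A_seq=5391 A_ack=7000 B_seq=7000 B_ack=5391
After event 2: A_seq=5391 A_ack=7000 B_seq=7064 B_ack=5391
After event 3: A_seq=5391 A_ack=7000 B_seq=7202 B_ack=5391
After event 4: A_seq=5391 A_ack=7202 B_seq=7202 B_ack=5391
After event 5: A_seq=5484 A_ack=7202 B_seq=7202 B_ack=5484
After event 6: A_seq=5484 A_ack=7228 B_seq=7228 B_ack=5484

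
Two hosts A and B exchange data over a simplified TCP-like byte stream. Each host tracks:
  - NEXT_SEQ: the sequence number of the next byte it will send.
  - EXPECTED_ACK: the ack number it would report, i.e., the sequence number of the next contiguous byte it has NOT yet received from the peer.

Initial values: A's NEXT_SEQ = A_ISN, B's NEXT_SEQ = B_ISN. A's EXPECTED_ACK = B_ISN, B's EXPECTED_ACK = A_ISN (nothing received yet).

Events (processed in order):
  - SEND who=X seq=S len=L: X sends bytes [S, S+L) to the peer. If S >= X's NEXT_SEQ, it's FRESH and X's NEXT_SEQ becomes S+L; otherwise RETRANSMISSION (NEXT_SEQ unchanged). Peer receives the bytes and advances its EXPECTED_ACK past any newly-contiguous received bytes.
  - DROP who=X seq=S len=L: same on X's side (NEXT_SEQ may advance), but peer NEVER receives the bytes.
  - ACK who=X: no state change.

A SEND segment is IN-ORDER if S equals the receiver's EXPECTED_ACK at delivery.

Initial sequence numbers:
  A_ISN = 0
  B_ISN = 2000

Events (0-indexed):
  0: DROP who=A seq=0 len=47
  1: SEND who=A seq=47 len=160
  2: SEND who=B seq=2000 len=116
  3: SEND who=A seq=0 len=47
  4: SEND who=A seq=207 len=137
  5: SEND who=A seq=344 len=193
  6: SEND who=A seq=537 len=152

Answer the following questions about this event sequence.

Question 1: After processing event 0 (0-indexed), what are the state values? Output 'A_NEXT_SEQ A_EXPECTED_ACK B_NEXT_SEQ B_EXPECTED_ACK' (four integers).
After event 0: A_seq=47 A_ack=2000 B_seq=2000 B_ack=0

47 2000 2000 0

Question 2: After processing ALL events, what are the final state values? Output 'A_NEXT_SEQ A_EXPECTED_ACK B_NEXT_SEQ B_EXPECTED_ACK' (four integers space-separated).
After event 0: A_seq=47 A_ack=2000 B_seq=2000 B_ack=0
After event 1: A_seq=207 A_ack=2000 B_seq=2000 B_ack=0
After event 2: A_seq=207 A_ack=2116 B_seq=2116 B_ack=0
After event 3: A_seq=207 A_ack=2116 B_seq=2116 B_ack=207
After event 4: A_seq=344 A_ack=2116 B_seq=2116 B_ack=344
After event 5: A_seq=537 A_ack=2116 B_seq=2116 B_ack=537
After event 6: A_seq=689 A_ack=2116 B_seq=2116 B_ack=689

Answer: 689 2116 2116 689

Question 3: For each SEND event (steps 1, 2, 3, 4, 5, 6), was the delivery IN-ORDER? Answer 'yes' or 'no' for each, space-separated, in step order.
Step 1: SEND seq=47 -> out-of-order
Step 2: SEND seq=2000 -> in-order
Step 3: SEND seq=0 -> in-order
Step 4: SEND seq=207 -> in-order
Step 5: SEND seq=344 -> in-order
Step 6: SEND seq=537 -> in-order

Answer: no yes yes yes yes yes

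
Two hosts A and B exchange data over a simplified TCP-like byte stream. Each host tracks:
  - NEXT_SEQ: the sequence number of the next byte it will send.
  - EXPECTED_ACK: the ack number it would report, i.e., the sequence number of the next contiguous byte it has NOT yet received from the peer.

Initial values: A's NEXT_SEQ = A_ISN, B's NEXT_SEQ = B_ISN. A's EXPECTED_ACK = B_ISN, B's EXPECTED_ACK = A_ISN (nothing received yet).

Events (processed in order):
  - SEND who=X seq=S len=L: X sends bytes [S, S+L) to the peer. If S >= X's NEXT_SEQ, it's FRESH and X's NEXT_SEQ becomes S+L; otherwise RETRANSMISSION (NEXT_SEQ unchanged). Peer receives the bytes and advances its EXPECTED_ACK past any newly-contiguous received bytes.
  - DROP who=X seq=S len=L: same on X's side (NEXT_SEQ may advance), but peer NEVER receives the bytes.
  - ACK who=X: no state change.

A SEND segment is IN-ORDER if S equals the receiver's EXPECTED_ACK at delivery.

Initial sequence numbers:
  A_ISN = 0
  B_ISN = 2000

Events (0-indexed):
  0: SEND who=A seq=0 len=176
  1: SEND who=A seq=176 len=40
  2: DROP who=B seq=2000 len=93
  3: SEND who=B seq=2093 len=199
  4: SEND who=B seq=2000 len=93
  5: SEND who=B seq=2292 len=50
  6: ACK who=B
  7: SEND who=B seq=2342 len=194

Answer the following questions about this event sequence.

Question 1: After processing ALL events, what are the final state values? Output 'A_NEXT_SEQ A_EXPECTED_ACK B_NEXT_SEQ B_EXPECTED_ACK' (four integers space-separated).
Answer: 216 2536 2536 216

Derivation:
After event 0: A_seq=176 A_ack=2000 B_seq=2000 B_ack=176
After event 1: A_seq=216 A_ack=2000 B_seq=2000 B_ack=216
After event 2: A_seq=216 A_ack=2000 B_seq=2093 B_ack=216
After event 3: A_seq=216 A_ack=2000 B_seq=2292 B_ack=216
After event 4: A_seq=216 A_ack=2292 B_seq=2292 B_ack=216
After event 5: A_seq=216 A_ack=2342 B_seq=2342 B_ack=216
After event 6: A_seq=216 A_ack=2342 B_seq=2342 B_ack=216
After event 7: A_seq=216 A_ack=2536 B_seq=2536 B_ack=216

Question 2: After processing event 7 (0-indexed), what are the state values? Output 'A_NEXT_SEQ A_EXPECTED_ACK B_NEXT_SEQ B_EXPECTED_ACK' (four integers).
After event 0: A_seq=176 A_ack=2000 B_seq=2000 B_ack=176
After event 1: A_seq=216 A_ack=2000 B_seq=2000 B_ack=216
After event 2: A_seq=216 A_ack=2000 B_seq=2093 B_ack=216
After event 3: A_seq=216 A_ack=2000 B_seq=2292 B_ack=216
After event 4: A_seq=216 A_ack=2292 B_seq=2292 B_ack=216
After event 5: A_seq=216 A_ack=2342 B_seq=2342 B_ack=216
After event 6: A_seq=216 A_ack=2342 B_seq=2342 B_ack=216
After event 7: A_seq=216 A_ack=2536 B_seq=2536 B_ack=216

216 2536 2536 216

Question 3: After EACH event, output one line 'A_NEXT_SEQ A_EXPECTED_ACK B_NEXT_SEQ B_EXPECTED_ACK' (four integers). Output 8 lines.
176 2000 2000 176
216 2000 2000 216
216 2000 2093 216
216 2000 2292 216
216 2292 2292 216
216 2342 2342 216
216 2342 2342 216
216 2536 2536 216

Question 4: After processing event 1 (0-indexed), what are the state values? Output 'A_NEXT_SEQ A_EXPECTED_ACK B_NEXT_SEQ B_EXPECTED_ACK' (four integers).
After event 0: A_seq=176 A_ack=2000 B_seq=2000 B_ack=176
After event 1: A_seq=216 A_ack=2000 B_seq=2000 B_ack=216

216 2000 2000 216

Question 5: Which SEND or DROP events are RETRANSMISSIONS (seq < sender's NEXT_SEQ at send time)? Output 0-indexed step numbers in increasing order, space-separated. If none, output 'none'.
Answer: 4

Derivation:
Step 0: SEND seq=0 -> fresh
Step 1: SEND seq=176 -> fresh
Step 2: DROP seq=2000 -> fresh
Step 3: SEND seq=2093 -> fresh
Step 4: SEND seq=2000 -> retransmit
Step 5: SEND seq=2292 -> fresh
Step 7: SEND seq=2342 -> fresh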